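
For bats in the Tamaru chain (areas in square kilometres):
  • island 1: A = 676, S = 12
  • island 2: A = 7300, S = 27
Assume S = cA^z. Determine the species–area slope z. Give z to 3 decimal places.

0.341

Taking logs: ln S = ln c + z ln A, so z = (ln S₂ − ln S₁)/(ln A₂ − ln A₁).
z = ln(27/12) / ln(7300/676) = ln(2.25) / ln(10.8) = 0.8109 / 2.3794 = 0.3408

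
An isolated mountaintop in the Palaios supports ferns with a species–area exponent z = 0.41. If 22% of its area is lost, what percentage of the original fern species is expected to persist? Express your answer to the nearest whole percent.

90%

S_new/S_old = (A_new/A_old)^z = 0.78^0.41
= exp(0.41 × ln 0.78) = exp(0.41 × -0.2485) = exp(-0.1019) ≈ 0.9031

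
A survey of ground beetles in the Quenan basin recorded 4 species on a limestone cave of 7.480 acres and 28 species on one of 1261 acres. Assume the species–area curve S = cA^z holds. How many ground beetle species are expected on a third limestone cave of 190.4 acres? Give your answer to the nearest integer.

z = ln(28/4) / ln(1261/7.48) = 1.9459 / 5.1274 = 0.3795
c = 4 / 7.48^0.3795 = 4 / 2.146 = 1.864
S₃ = 1.864 × 190.4^0.3795 = 1.864 × 7.331 ≈ 13.66

14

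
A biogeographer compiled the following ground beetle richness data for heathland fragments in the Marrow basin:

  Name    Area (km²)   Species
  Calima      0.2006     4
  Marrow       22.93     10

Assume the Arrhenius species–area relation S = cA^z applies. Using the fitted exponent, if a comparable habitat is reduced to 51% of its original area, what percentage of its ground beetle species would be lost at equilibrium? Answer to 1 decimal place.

12.2%

z = ln(10/4) / ln(22.93/0.2006) = 0.9163 / 4.7389 = 0.1934
S_new/S_old = (A_new/A_old)^z = 0.51^0.1934 = exp(0.1934 × -0.6733) = 0.8779
Fraction lost = 1 − 0.8779 = 0.1221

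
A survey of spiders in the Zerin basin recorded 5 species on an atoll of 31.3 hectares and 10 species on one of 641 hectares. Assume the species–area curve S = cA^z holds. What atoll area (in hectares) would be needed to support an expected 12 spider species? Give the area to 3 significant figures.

z = ln(10/5) / ln(641/31.3) = 0.6931 / 3.0194 = 0.2296
c = 5 / 31.3^0.2296 = 5 / 2.205 = 2.268
A = (12/2.268)^(1/0.2296) ⇒ ln A = ln(5.291)/0.2296 = 7.2572
A = e^7.2572 ≈ 1418 hectares

1420 hectares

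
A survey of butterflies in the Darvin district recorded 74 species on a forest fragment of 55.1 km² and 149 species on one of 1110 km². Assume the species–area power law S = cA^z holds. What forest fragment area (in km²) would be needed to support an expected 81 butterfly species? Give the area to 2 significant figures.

81 km²

z = ln(149/74) / ln(1110/55.1) = 0.6999 / 3.0030 = 0.2331
c = 74 / 55.1^0.2331 = 74 / 2.546 = 29.07
A = (81/29.07)^(1/0.2331) ⇒ ln A = ln(2.786)/0.2331 = 4.3970
A = e^4.3970 ≈ 81.2 km²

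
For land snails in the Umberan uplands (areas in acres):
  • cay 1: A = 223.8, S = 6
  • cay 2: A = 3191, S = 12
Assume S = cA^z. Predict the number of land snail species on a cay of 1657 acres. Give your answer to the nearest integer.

10

z = ln(12/6) / ln(3191/223.8) = 0.6931 / 2.6573 = 0.2608
c = 6 / 223.8^0.2608 = 6 / 4.102 = 1.463
S₃ = 1.463 × 1657^0.2608 = 1.463 × 6.914 ≈ 10.11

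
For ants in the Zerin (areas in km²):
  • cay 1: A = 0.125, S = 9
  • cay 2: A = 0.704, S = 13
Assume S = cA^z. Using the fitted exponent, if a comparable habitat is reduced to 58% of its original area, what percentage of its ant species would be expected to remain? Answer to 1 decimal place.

z = ln(13/9) / ln(0.704/0.125) = 0.3677 / 1.7285 = 0.2127
S_new/S_old = (A_new/A_old)^z = 0.58^0.2127 = exp(0.2127 × -0.5447) = 0.8906

89.1%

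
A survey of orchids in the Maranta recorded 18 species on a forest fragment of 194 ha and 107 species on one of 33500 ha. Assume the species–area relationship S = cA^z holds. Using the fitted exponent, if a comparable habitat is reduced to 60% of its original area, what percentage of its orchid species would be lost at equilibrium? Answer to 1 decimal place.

z = ln(107/18) / ln(33500/194) = 1.7825 / 5.1514 = 0.3460
S_new/S_old = (A_new/A_old)^z = 0.6^0.3460 = exp(0.3460 × -0.5108) = 0.838
Fraction lost = 1 − 0.838 = 0.162

16.2%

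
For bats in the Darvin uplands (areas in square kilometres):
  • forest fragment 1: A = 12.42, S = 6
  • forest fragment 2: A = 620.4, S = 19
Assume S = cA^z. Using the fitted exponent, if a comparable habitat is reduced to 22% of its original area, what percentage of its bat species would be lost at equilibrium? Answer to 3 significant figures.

z = ln(19/6) / ln(620.4/12.42) = 1.1527 / 3.9111 = 0.2947
S_new/S_old = (A_new/A_old)^z = 0.22^0.2947 = exp(0.2947 × -1.5141) = 0.64
Fraction lost = 1 − 0.64 = 0.36

36.0%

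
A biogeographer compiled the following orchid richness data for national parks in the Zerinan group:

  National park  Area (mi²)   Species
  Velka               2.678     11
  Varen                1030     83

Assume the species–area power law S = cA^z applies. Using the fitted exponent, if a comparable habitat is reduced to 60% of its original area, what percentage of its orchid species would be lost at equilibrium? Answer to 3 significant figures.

15.9%

z = ln(83/11) / ln(1030/2.678) = 2.0209 / 5.9522 = 0.3395
S_new/S_old = (A_new/A_old)^z = 0.6^0.3395 = exp(0.3395 × -0.5108) = 0.8408
Fraction lost = 1 − 0.8408 = 0.1592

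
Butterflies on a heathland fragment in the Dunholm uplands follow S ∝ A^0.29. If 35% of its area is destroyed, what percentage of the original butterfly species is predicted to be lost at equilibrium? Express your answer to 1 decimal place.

11.7%

S_new/S_old = (A_new/A_old)^z = 0.65^0.29
= exp(0.29 × ln 0.65) = exp(0.29 × -0.4308) = exp(-0.1249) ≈ 0.8826
Fraction lost = 1 − 0.8826 = 0.1174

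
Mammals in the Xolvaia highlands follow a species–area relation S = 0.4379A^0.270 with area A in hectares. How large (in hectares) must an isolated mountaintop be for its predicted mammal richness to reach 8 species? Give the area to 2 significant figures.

47000 hectares

8 = 0.4379 × A^0.27  ⇒  A^0.27 = 8/0.4379 = 18.27
ln A = ln(18.27) / 0.27 = 2.9052 / 0.27 = 10.7600
A = e^10.7600 ≈ 47100 hectares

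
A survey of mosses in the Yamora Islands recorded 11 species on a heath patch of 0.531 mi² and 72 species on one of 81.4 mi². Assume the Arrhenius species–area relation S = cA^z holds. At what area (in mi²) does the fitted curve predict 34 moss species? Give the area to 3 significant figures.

z = ln(72/11) / ln(81.4/0.531) = 1.8788 / 5.0324 = 0.3733
c = 11 / 0.531^0.3733 = 11 / 0.7895 = 13.93
A = (34/13.93)^(1/0.3733) ⇒ ln A = ln(2.44)/0.3733 = 2.3896
A = e^2.3896 ≈ 10.91 mi²

10.9 mi²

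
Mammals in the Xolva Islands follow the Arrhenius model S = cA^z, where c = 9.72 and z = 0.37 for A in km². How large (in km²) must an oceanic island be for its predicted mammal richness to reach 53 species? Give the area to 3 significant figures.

97.9 km²

53 = 9.72 × A^0.37  ⇒  A^0.37 = 53/9.72 = 5.453
ln A = ln(5.453) / 0.37 = 1.6961 / 0.37 = 4.5841
A = e^4.5841 ≈ 97.91 km²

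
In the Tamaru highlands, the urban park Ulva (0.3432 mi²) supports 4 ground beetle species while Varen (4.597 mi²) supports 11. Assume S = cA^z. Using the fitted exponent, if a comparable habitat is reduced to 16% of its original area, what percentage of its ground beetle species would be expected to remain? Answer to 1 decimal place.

48.9%

z = ln(11/4) / ln(4.597/0.3432) = 1.0116 / 2.5948 = 0.3899
S_new/S_old = (A_new/A_old)^z = 0.16^0.3899 = exp(0.3899 × -1.8326) = 0.4895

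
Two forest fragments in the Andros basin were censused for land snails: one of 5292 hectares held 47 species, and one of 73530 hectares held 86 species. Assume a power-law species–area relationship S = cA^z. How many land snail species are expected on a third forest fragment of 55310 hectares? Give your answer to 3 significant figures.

z = ln(86/47) / ln(73530/5292) = 0.6042 / 2.6315 = 0.2296
c = 47 / 5292^0.2296 = 47 / 7.161 = 6.564
S₃ = 6.564 × 55310^0.2296 = 6.564 × 12.27 ≈ 80.56

80.6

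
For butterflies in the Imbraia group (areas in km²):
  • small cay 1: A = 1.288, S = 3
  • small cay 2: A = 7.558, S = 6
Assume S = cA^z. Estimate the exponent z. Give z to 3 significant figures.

0.392

Taking logs: ln S = ln c + z ln A, so z = (ln S₂ − ln S₁)/(ln A₂ − ln A₁).
z = ln(6/3) / ln(7.558/1.288) = ln(2) / ln(5.868) = 0.6931 / 1.7695 = 0.3917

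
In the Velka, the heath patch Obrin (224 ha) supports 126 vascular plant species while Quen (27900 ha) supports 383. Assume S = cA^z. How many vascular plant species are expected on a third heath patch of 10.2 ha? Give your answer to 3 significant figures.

z = ln(383/126) / ln(27900/224) = 1.1118 / 4.8247 = 0.2304
c = 126 / 224^0.2304 = 126 / 3.48 = 36.21
S₃ = 36.21 × 10.2^0.2304 = 36.21 × 1.708 ≈ 61.83

61.8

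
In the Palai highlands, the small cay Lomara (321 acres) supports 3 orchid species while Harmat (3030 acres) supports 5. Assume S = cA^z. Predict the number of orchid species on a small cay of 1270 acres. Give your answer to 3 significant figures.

z = ln(5/3) / ln(3030/321) = 0.5108 / 2.2449 = 0.2276
c = 3 / 321^0.2276 = 3 / 3.718 = 0.8068
S₃ = 0.8068 × 1270^0.2276 = 0.8068 × 5.085 ≈ 4.102

4.10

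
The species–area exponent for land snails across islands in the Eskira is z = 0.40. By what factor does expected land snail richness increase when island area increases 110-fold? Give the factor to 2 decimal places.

6.55

S₂/S₁ = (A₂/A₁)^z = 110^0.4
ln(S₂/S₁) = 0.4 × ln 110 = 0.4 × 4.7005 = 1.8802
S₂/S₁ = e^1.8802 ≈ 6.555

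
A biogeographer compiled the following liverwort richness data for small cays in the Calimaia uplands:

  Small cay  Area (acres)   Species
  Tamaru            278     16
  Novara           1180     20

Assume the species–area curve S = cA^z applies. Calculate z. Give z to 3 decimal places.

Taking logs: ln S = ln c + z ln A, so z = (ln S₂ − ln S₁)/(ln A₂ − ln A₁).
z = ln(20/16) / ln(1180/278) = ln(1.25) / ln(4.245) = 0.2231 / 1.4456 = 0.1544

0.154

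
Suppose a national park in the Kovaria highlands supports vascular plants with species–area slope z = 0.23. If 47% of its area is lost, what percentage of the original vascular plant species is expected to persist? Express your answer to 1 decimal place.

S_new/S_old = (A_new/A_old)^z = 0.53^0.23
= exp(0.23 × ln 0.53) = exp(0.23 × -0.6349) = exp(-0.1460) ≈ 0.8641

86.4%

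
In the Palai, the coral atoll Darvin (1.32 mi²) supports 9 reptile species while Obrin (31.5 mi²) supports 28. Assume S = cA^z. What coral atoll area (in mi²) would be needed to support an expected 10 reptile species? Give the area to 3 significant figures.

z = ln(28/9) / ln(31.5/1.32) = 1.1350 / 3.1724 = 0.3578
c = 9 / 1.32^0.3578 = 9 / 1.104 = 8.149
A = (10/8.149)^(1/0.3578) ⇒ ln A = ln(1.227)/0.3578 = 0.5721
A = e^0.5721 ≈ 1.772 mi²

1.77 mi²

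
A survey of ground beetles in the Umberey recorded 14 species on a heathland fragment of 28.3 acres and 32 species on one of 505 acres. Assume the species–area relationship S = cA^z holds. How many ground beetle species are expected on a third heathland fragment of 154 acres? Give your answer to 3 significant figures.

z = ln(32/14) / ln(505/28.3) = 0.8267 / 2.8817 = 0.2869
c = 14 / 28.3^0.2869 = 14 / 2.609 = 5.366
S₃ = 5.366 × 154^0.2869 = 5.366 × 4.242 ≈ 22.76

22.8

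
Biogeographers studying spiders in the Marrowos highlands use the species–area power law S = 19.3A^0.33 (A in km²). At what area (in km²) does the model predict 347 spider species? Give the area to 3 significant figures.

6340 km²

347 = 19.3 × A^0.33  ⇒  A^0.33 = 347/19.3 = 17.98
ln A = ln(17.98) / 0.33 = 2.8892 / 0.33 = 8.7552
A = e^8.7552 ≈ 6344 km²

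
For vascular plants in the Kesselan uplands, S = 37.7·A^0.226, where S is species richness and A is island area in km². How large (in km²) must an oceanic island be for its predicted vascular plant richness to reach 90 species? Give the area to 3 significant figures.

47.0 km²

90 = 37.7 × A^0.226  ⇒  A^0.226 = 90/37.7 = 2.387
ln A = ln(2.387) / 0.226 = 0.8701 / 0.226 = 3.8502
A = e^3.8502 ≈ 47 km²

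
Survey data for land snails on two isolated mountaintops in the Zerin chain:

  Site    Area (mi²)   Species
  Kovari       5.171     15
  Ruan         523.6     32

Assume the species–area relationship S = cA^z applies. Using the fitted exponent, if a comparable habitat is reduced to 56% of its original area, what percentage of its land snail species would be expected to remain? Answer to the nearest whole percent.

z = ln(32/15) / ln(523.6/5.171) = 0.7577 / 4.6177 = 0.1641
S_new/S_old = (A_new/A_old)^z = 0.56^0.1641 = exp(0.1641 × -0.5798) = 0.9092

91%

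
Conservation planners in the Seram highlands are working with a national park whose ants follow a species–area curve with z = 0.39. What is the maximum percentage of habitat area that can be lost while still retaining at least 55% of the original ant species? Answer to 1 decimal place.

78.4%

Need (A_new/A_old)^0.39 = 0.55, so A_new/A_old = 0.55^(1/0.39) = 0.55^2.564
ln(A_new/A_old) = ln 0.55 / 0.39 = -0.5978 / 0.39 = -1.5329
A_new/A_old = e^-1.5329 ≈ 0.2159
Fraction that can be lost = 1 − 0.2159 = 0.7841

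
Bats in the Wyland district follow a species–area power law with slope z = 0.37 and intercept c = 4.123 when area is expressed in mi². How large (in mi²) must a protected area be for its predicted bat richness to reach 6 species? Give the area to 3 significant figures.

6 = 4.123 × A^0.37  ⇒  A^0.37 = 6/4.123 = 1.455
ln A = ln(1.455) / 0.37 = 0.3752 / 0.37 = 1.0140
A = e^1.0140 ≈ 2.757 mi²

2.76 mi²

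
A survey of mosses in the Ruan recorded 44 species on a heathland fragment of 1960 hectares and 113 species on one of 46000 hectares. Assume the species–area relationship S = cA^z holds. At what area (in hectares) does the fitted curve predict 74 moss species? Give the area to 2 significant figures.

z = ln(113/44) / ln(46000/1960) = 0.9432 / 3.1557 = 0.2989
c = 44 / 1960^0.2989 = 44 / 9.639 = 4.565
A = (74/4.565)^(1/0.2989) ⇒ ln A = ln(16.21)/0.2989 = 9.3201
A = e^9.3201 ≈ 11160 hectares

11000 hectares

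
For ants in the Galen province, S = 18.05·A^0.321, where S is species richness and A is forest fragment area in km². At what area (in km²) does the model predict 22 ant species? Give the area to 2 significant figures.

22 = 18.05 × A^0.321  ⇒  A^0.321 = 22/18.05 = 1.219
ln A = ln(1.219) / 0.321 = 0.1979 / 0.321 = 0.6165
A = e^0.6165 ≈ 1.852 km²

1.9 km²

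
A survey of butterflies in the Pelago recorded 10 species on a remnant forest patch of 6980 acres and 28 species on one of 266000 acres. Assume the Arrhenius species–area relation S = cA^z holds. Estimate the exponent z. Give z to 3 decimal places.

Taking logs: ln S = ln c + z ln A, so z = (ln S₂ − ln S₁)/(ln A₂ − ln A₁).
z = ln(28/10) / ln(266000/6980) = ln(2.8) / ln(38.11) = 1.0296 / 3.6404 = 0.2828

0.283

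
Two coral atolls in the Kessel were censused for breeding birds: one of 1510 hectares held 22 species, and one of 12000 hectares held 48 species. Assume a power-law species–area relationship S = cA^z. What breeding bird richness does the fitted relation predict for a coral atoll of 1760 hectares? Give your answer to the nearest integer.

z = ln(48/22) / ln(12000/1510) = 0.7802 / 2.0728 = 0.3764
c = 22 / 1510^0.3764 = 22 / 15.72 = 1.399
S₃ = 1.399 × 1760^0.3764 = 1.399 × 16.66 ≈ 23.31

23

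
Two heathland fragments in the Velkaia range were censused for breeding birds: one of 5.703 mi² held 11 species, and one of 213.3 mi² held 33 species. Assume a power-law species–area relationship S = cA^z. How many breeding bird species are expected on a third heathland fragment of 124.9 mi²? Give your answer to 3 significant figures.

z = ln(33/11) / ln(213.3/5.703) = 1.0986 / 3.6217 = 0.3033
c = 11 / 5.703^0.3033 = 11 / 1.696 = 6.487
S₃ = 6.487 × 124.9^0.3033 = 6.487 × 4.325 ≈ 28.05

28.1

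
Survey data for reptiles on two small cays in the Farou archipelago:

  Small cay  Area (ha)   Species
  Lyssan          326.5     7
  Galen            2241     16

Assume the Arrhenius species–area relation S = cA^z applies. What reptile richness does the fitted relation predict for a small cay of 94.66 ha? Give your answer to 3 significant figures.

z = ln(16/7) / ln(2241/326.5) = 0.8267 / 1.9262 = 0.4292
c = 7 / 326.5^0.4292 = 7 / 11.99 = 0.5837
S₃ = 0.5837 × 94.66^0.4292 = 0.5837 × 7.049 ≈ 4.115

4.11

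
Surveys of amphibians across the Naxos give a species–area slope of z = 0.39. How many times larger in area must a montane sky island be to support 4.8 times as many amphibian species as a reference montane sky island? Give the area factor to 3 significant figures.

55.8

(A₂/A₁)^0.39 = 4.8, so A₂/A₁ = 4.8^(1/0.39) = 4.8^2.564
ln(A₂/A₁) = ln 4.8 / 0.39 = 1.5686 / 0.39 = 4.0221
A₂/A₁ = e^4.0221 ≈ 55.82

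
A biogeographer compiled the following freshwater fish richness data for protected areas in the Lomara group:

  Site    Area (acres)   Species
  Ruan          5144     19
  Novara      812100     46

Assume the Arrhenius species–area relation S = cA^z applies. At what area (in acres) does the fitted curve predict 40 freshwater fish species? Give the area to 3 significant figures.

z = ln(46/19) / ln(812100/5144) = 0.8842 / 5.0618 = 0.1747
c = 19 / 5144^0.1747 = 19 / 4.449 = 4.27
A = (40/4.27)^(1/0.1747) ⇒ ln A = ln(9.367)/0.1747 = 12.8073
A = e^12.8073 ≈ 364865 acres

365000 acres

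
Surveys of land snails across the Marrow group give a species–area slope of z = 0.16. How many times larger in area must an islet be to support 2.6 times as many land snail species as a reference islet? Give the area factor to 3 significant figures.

(A₂/A₁)^0.16 = 2.6, so A₂/A₁ = 2.6^(1/0.16) = 2.6^6.25
ln(A₂/A₁) = ln 2.6 / 0.16 = 0.9555 / 0.16 = 5.9719
A₂/A₁ = e^5.9719 ≈ 392.3

392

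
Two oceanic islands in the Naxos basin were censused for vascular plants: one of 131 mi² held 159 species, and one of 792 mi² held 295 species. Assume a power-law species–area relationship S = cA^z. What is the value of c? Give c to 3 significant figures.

29.8

z = ln(S₂/S₁) / ln(A₂/A₁) = ln(295/159) / ln(792/131) = 0.6181 / 1.7994 = 0.3435
c = S₁ / A₁^z = 159 / 131^0.3435 = 159 / 5.337 = 29.79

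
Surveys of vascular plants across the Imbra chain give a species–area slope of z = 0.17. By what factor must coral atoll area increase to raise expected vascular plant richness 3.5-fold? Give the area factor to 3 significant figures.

(A₂/A₁)^0.17 = 3.5, so A₂/A₁ = 3.5^(1/0.17) = 3.5^5.882
ln(A₂/A₁) = ln 3.5 / 0.17 = 1.2528 / 0.17 = 7.3692
A₂/A₁ = e^7.3692 ≈ 1586

1590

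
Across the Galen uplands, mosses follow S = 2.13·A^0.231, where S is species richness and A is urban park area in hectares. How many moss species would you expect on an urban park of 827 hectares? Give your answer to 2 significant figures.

10

S = 2.13 × 827^0.231
ln S = ln 2.13 + 0.231 × ln 827 = 0.7561 + 0.231 × 6.7178 = 2.3079
S = e^2.3079 ≈ 10.05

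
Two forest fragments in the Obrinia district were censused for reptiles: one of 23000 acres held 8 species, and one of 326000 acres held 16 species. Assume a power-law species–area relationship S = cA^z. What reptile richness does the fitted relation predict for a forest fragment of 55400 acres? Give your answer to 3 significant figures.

10.1

z = ln(16/8) / ln(326000/23000) = 0.6931 / 2.6514 = 0.2614
c = 8 / 23000^0.2614 = 8 / 13.81 = 0.5792
S₃ = 0.5792 × 55400^0.2614 = 0.5792 × 17.38 ≈ 10.07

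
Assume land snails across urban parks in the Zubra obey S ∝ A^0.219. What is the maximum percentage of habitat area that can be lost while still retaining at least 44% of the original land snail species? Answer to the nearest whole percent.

Need (A_new/A_old)^0.219 = 0.44, so A_new/A_old = 0.44^(1/0.219) = 0.44^4.566
ln(A_new/A_old) = ln 0.44 / 0.219 = -0.8210 / 0.219 = -3.7488
A_new/A_old = e^-3.7488 ≈ 0.02355
Fraction that can be lost = 1 − 0.02355 = 0.9765

98%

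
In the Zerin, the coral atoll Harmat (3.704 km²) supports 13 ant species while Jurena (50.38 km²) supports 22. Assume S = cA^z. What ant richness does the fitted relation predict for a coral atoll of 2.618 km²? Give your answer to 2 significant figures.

z = ln(22/13) / ln(50.38/3.704) = 0.5261 / 2.6102 = 0.2016
c = 13 / 3.704^0.2016 = 13 / 1.302 = 9.984
S₃ = 9.984 × 2.618^0.2016 = 9.984 × 1.214 ≈ 12.12

12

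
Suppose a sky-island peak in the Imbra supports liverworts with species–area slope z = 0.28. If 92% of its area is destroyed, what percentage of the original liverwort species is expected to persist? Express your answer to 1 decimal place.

49.3%

S_new/S_old = (A_new/A_old)^z = 0.08^0.28
= exp(0.28 × ln 0.08) = exp(0.28 × -2.5257) = exp(-0.7072) ≈ 0.493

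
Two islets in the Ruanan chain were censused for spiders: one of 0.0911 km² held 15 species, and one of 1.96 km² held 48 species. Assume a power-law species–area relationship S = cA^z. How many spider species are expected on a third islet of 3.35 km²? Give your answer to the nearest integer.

59

z = ln(48/15) / ln(1.96/0.0911) = 1.1632 / 3.0687 = 0.3790
c = 15 / 0.0911^0.3790 = 15 / 0.4033 = 37.19
S₃ = 37.19 × 3.35^0.3790 = 37.19 × 1.581 ≈ 58.81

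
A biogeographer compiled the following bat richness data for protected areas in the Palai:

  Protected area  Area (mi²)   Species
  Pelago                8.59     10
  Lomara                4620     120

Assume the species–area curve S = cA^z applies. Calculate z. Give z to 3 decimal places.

Taking logs: ln S = ln c + z ln A, so z = (ln S₂ − ln S₁)/(ln A₂ − ln A₁).
z = ln(120/10) / ln(4620/8.59) = ln(12) / ln(537.8) = 2.4849 / 6.2876 = 0.3952

0.395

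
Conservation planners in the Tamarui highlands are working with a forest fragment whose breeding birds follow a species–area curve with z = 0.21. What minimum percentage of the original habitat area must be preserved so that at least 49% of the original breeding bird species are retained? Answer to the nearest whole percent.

3%

Need (A_new/A_old)^0.21 = 0.49, so A_new/A_old = 0.49^(1/0.21) = 0.49^4.762
ln(A_new/A_old) = ln 0.49 / 0.21 = -0.7133 / 0.21 = -3.3969
A_new/A_old = e^-3.3969 ≈ 0.03348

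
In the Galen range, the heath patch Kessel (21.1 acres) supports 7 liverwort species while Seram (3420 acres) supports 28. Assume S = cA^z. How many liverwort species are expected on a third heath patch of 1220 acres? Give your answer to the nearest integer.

21

z = ln(28/7) / ln(3420/21.1) = 1.3863 / 5.0881 = 0.2725
c = 7 / 21.1^0.2725 = 7 / 2.295 = 3.05
S₃ = 3.05 × 1220^0.2725 = 3.05 × 6.933 ≈ 21.14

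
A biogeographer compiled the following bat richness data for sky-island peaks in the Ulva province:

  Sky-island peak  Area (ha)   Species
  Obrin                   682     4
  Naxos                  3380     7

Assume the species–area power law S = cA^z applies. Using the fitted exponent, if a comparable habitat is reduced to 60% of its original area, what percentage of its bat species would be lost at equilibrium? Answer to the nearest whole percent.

z = ln(7/4) / ln(3380/682) = 0.5596 / 1.6006 = 0.3496
S_new/S_old = (A_new/A_old)^z = 0.6^0.3496 = exp(0.3496 × -0.5108) = 0.8364
Fraction lost = 1 − 0.8364 = 0.1636

16%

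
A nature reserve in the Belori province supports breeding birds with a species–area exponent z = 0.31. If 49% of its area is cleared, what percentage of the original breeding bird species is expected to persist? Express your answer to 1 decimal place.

81.2%

S_new/S_old = (A_new/A_old)^z = 0.51^0.31
= exp(0.31 × ln 0.51) = exp(0.31 × -0.6733) = exp(-0.2087) ≈ 0.8116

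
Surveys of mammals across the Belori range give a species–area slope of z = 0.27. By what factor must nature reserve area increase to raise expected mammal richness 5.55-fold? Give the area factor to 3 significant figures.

571

(A₂/A₁)^0.27 = 5.55, so A₂/A₁ = 5.55^(1/0.27) = 5.55^3.704
ln(A₂/A₁) = ln 5.55 / 0.27 = 1.7138 / 0.27 = 6.3474
A₂/A₁ = e^6.3474 ≈ 571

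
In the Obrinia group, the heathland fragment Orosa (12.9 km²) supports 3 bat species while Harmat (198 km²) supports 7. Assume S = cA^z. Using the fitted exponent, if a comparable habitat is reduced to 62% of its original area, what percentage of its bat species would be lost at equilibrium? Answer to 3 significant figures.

13.8%

z = ln(7/3) / ln(198/12.9) = 0.8473 / 2.7310 = 0.3102
S_new/S_old = (A_new/A_old)^z = 0.62^0.3102 = exp(0.3102 × -0.4780) = 0.8622
Fraction lost = 1 − 0.8622 = 0.1378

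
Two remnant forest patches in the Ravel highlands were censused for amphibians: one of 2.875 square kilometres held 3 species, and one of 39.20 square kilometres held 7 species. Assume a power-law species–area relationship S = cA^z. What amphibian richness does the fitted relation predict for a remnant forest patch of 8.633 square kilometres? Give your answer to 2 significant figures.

4.3

z = ln(7/3) / ln(39.2/2.875) = 0.8473 / 2.6126 = 0.3243
c = 3 / 2.875^0.3243 = 3 / 1.408 = 2.13
S₃ = 2.13 × 8.633^0.3243 = 2.13 × 2.012 ≈ 4.285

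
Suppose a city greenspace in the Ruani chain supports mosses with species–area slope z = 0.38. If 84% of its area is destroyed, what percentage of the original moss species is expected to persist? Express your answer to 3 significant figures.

S_new/S_old = (A_new/A_old)^z = 0.16^0.38
= exp(0.38 × ln 0.16) = exp(0.38 × -1.8326) = exp(-0.6964) ≈ 0.4984

49.8%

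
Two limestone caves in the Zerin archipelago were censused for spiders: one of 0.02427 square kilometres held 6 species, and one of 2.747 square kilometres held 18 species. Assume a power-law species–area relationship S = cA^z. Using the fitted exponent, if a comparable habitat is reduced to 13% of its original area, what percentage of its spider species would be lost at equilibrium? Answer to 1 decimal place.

37.7%

z = ln(18/6) / ln(2.747/0.02427) = 1.0986 / 4.7290 = 0.2323
S_new/S_old = (A_new/A_old)^z = 0.13^0.2323 = exp(0.2323 × -2.0402) = 0.6225
Fraction lost = 1 − 0.6225 = 0.3775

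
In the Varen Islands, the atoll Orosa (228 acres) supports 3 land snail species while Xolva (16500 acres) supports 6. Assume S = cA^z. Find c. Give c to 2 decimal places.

z = ln(S₂/S₁) / ln(A₂/A₁) = ln(6/3) / ln(16500/228) = 0.6931 / 4.2818 = 0.1619
c = S₁ / A₁^z = 3 / 228^0.1619 = 3 / 2.408 = 1.246

1.25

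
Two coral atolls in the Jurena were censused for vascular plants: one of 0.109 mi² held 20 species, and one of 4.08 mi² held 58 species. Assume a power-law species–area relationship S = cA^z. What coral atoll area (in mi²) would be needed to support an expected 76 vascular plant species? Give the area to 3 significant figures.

z = ln(58/20) / ln(4.08/0.109) = 1.0647 / 3.6225 = 0.2939
c = 20 / 0.109^0.2939 = 20 / 0.5213 = 38.37
A = (76/38.37)^(1/0.2939) ⇒ ln A = ln(1.981)/0.2939 = 2.3257
A = e^2.3257 ≈ 10.23 mi²

10.2 mi²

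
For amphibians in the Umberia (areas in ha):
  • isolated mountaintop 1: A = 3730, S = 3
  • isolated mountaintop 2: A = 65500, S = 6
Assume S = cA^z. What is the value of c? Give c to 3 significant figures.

0.410

z = ln(S₂/S₁) / ln(A₂/A₁) = ln(6/3) / ln(65500/3730) = 0.6931 / 2.8656 = 0.2419
c = S₁ / A₁^z = 3 / 3730^0.2419 = 3 / 7.31 = 0.4104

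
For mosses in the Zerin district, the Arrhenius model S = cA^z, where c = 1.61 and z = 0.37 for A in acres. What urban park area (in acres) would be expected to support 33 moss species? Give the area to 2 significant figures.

3500 acres

33 = 1.61 × A^0.37  ⇒  A^0.37 = 33/1.61 = 20.5
ln A = ln(20.5) / 0.37 = 3.0203 / 0.37 = 8.1629
A = e^8.1629 ≈ 3508 acres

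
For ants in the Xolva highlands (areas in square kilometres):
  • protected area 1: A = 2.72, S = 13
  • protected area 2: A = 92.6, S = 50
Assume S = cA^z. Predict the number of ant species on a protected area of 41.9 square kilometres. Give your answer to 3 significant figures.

36.9

z = ln(50/13) / ln(92.6/2.72) = 1.3471 / 3.5277 = 0.3819
c = 13 / 2.72^0.3819 = 13 / 1.465 = 8.872
S₃ = 8.872 × 41.9^0.3819 = 8.872 × 4.164 ≈ 36.94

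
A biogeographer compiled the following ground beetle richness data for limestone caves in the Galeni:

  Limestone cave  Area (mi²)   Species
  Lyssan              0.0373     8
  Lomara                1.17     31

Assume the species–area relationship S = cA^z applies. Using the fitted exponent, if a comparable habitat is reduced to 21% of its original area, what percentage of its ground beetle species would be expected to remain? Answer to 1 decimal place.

54.1%

z = ln(31/8) / ln(1.17/0.0373) = 1.3545 / 3.4458 = 0.3931
S_new/S_old = (A_new/A_old)^z = 0.21^0.3931 = exp(0.3931 × -1.5606) = 0.5415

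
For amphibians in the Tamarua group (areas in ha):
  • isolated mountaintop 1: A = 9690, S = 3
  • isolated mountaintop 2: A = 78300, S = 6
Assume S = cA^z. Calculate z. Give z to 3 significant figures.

Taking logs: ln S = ln c + z ln A, so z = (ln S₂ − ln S₁)/(ln A₂ − ln A₁).
z = ln(6/3) / ln(78300/9690) = ln(2) / ln(8.08) = 0.6931 / 2.0895 = 0.3317

0.332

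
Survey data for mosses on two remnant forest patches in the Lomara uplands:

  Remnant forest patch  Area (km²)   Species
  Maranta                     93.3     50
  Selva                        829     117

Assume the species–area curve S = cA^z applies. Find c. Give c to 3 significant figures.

8.56

z = ln(S₂/S₁) / ln(A₂/A₁) = ln(117/50) / ln(829/93.3) = 0.8502 / 2.1844 = 0.3892
c = S₁ / A₁^z = 50 / 93.3^0.3892 = 50 / 5.843 = 8.557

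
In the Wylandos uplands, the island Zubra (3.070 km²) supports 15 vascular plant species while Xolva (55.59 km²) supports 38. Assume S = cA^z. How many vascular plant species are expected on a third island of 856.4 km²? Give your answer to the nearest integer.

91

z = ln(38/15) / ln(55.59/3.07) = 0.9295 / 2.8963 = 0.3209
c = 15 / 3.07^0.3209 = 15 / 1.433 = 10.47
S₃ = 10.47 × 856.4^0.3209 = 10.47 × 8.734 ≈ 91.4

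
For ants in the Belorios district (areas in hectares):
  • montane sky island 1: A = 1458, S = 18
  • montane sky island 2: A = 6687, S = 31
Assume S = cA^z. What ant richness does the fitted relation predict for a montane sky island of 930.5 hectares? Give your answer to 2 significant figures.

z = ln(31/18) / ln(6687/1458) = 0.5436 / 1.5231 = 0.3569
c = 18 / 1458^0.3569 = 18 / 13.46 = 1.337
S₃ = 1.337 × 930.5^0.3569 = 1.337 × 11.47 ≈ 15.33

15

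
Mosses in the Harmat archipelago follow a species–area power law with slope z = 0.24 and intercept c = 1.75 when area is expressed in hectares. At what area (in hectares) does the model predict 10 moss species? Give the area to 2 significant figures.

1400 hectares

10 = 1.75 × A^0.24  ⇒  A^0.24 = 10/1.75 = 5.714
ln A = ln(5.714) / 0.24 = 1.7430 / 0.24 = 7.2624
A = e^7.2624 ≈ 1426 hectares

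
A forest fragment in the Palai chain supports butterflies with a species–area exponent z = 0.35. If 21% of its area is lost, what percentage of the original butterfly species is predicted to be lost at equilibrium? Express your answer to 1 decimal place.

S_new/S_old = (A_new/A_old)^z = 0.79^0.35
= exp(0.35 × ln 0.79) = exp(0.35 × -0.2357) = exp(-0.0825) ≈ 0.9208
Fraction lost = 1 − 0.9208 = 0.07919

7.9%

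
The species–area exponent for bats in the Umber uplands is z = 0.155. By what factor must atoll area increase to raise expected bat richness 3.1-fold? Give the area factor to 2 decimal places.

1479.37

(A₂/A₁)^0.155 = 3.1, so A₂/A₁ = 3.1^(1/0.155) = 3.1^6.452
ln(A₂/A₁) = ln 3.1 / 0.155 = 1.1314 / 0.155 = 7.2994
A₂/A₁ = e^7.2994 ≈ 1479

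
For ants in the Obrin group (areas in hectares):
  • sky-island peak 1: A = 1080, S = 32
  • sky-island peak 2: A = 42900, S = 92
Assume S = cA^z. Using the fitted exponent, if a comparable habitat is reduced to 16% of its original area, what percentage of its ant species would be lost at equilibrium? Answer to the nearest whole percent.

41%

z = ln(92/32) / ln(42900/1080) = 1.0561 / 3.6819 = 0.2868
S_new/S_old = (A_new/A_old)^z = 0.16^0.2868 = exp(0.2868 × -1.8326) = 0.5912
Fraction lost = 1 − 0.5912 = 0.4088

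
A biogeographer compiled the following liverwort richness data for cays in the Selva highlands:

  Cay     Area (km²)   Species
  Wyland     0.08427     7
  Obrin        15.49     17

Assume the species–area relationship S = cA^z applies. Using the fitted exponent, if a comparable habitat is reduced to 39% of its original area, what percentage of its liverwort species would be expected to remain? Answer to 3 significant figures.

85.2%

z = ln(17/7) / ln(15.49/0.08427) = 0.8873 / 5.2139 = 0.1702
S_new/S_old = (A_new/A_old)^z = 0.39^0.1702 = exp(0.1702 × -0.9416) = 0.8519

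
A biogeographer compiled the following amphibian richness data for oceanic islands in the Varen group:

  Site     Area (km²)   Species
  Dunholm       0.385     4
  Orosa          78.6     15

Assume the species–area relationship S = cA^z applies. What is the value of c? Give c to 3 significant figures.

z = ln(S₂/S₁) / ln(A₂/A₁) = ln(15/4) / ln(78.6/0.385) = 1.3218 / 5.3189 = 0.2485
c = S₁ / A₁^z = 4 / 0.385^0.2485 = 4 / 0.7888 = 5.071

5.07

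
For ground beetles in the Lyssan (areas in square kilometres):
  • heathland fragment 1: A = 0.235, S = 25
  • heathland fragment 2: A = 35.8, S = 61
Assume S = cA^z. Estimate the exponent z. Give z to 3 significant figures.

Taking logs: ln S = ln c + z ln A, so z = (ln S₂ − ln S₁)/(ln A₂ − ln A₁).
z = ln(61/25) / ln(35.8/0.235) = ln(2.44) / ln(152.3) = 0.8920 / 5.0261 = 0.1775

0.177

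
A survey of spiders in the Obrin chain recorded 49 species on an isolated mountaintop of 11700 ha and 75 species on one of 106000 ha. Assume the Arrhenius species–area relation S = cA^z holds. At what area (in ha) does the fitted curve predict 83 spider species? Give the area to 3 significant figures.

z = ln(75/49) / ln(106000/11700) = 0.4257 / 2.2039 = 0.1931
c = 49 / 11700^0.1931 = 49 / 6.106 = 8.025
A = (83/8.025)^(1/0.1931) ⇒ ln A = ln(10.34)/0.1931 = 12.0959
A = e^12.0959 ≈ 179142 ha

179000 ha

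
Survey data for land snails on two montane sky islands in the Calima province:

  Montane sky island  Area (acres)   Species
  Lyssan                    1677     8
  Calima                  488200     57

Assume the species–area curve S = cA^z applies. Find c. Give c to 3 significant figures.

z = ln(S₂/S₁) / ln(A₂/A₁) = ln(57/8) / ln(488200/1677) = 1.9636 / 5.6737 = 0.3461
c = S₁ / A₁^z = 8 / 1677^0.3461 = 8 / 13.06 = 0.6125

0.613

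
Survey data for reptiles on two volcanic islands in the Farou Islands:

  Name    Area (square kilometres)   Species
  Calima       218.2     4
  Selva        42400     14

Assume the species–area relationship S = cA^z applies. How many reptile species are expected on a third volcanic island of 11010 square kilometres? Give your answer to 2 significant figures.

z = ln(14/4) / ln(42400/218.2) = 1.2528 / 5.2695 = 0.2377
c = 4 / 218.2^0.2377 = 4 / 3.598 = 1.112
S₃ = 1.112 × 11010^0.2377 = 1.112 × 9.139 ≈ 10.16

10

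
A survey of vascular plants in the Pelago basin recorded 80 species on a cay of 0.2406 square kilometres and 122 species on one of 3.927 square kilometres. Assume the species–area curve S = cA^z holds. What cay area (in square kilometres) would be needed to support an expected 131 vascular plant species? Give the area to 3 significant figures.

6.29 square kilometres

z = ln(122/80) / ln(3.927/0.2406) = 0.4220 / 2.7925 = 0.1511
c = 80 / 0.2406^0.1511 = 80 / 0.8063 = 99.22
A = (131/99.22)^(1/0.1511) ⇒ ln A = ln(1.32)/0.1511 = 1.8389
A = e^1.8389 ≈ 6.289 square kilometres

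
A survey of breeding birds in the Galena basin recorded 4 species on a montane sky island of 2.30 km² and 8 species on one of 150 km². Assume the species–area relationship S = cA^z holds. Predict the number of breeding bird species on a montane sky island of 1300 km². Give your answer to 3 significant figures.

11.4

z = ln(8/4) / ln(150/2.3) = 0.6931 / 4.1777 = 0.1659
c = 4 / 2.3^0.1659 = 4 / 1.148 = 3.484
S₃ = 3.484 × 1300^0.1659 = 3.484 × 3.286 ≈ 11.45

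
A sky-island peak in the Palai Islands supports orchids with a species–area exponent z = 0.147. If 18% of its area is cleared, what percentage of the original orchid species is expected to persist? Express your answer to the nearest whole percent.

S_new/S_old = (A_new/A_old)^z = 0.82^0.147
= exp(0.147 × ln 0.82) = exp(0.147 × -0.1985) = exp(-0.0292) ≈ 0.9712

97%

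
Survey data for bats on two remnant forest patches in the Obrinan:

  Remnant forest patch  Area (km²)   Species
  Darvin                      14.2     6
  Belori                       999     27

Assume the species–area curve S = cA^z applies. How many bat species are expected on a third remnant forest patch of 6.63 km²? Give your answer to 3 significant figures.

z = ln(27/6) / ln(999/14.2) = 1.5041 / 4.2535 = 0.3536
c = 6 / 14.2^0.3536 = 6 / 2.555 = 2.348
S₃ = 2.348 × 6.63^0.3536 = 2.348 × 1.952 ≈ 4.583

4.58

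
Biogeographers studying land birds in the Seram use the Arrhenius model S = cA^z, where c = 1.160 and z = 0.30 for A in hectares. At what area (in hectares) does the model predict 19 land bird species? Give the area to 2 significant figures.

11000 hectares

19 = 1.16 × A^0.3  ⇒  A^0.3 = 19/1.16 = 16.38
ln A = ln(16.38) / 0.3 = 2.7960 / 0.3 = 9.3201
A = e^9.3201 ≈ 11160 hectares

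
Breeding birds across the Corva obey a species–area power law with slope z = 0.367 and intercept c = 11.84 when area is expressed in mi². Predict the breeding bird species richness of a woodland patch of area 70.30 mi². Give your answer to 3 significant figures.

56.4

S = 11.84 × 70.3^0.367 = 11.84 × 4.762 ≈ 56.39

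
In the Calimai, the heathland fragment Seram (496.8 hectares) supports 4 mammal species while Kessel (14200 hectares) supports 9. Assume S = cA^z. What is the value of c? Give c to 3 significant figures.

0.891

z = ln(S₂/S₁) / ln(A₂/A₁) = ln(9/4) / ln(14200/496.8) = 0.8109 / 3.3528 = 0.2419
c = S₁ / A₁^z = 4 / 496.8^0.2419 = 4 / 4.489 = 0.8911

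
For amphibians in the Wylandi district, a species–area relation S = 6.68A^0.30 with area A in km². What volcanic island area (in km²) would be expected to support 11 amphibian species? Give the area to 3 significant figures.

11 = 6.68 × A^0.3  ⇒  A^0.3 = 11/6.68 = 1.647
ln A = ln(1.647) / 0.3 = 0.4988 / 0.3 = 1.6626
A = e^1.6626 ≈ 5.273 km²

5.27 km²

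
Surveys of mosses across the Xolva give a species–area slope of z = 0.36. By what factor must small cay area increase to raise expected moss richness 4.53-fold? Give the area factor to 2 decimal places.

66.45

(A₂/A₁)^0.36 = 4.53, so A₂/A₁ = 4.53^(1/0.36) = 4.53^2.778
ln(A₂/A₁) = ln 4.53 / 0.36 = 1.5107 / 0.36 = 4.1964
A₂/A₁ = e^4.1964 ≈ 66.45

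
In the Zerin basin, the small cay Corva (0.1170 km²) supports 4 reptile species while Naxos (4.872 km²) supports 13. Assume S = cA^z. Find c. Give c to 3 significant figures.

z = ln(S₂/S₁) / ln(A₂/A₁) = ln(13/4) / ln(4.872/0.117) = 1.1787 / 3.7291 = 0.3161
c = S₁ / A₁^z = 4 / 0.117^0.3161 = 4 / 0.5076 = 7.881

7.88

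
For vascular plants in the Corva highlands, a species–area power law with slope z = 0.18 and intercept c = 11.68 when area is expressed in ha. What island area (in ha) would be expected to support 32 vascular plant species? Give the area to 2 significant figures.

270 ha

32 = 11.68 × A^0.18  ⇒  A^0.18 = 32/11.68 = 2.74
ln A = ln(2.74) / 0.18 = 1.0079 / 0.18 = 5.5992
A = e^5.5992 ≈ 270.2 ha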